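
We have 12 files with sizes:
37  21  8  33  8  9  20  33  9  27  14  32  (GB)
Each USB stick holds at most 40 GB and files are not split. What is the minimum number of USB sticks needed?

Total = 37 + 33 + 33 + 32 + 27 + 21 + 20 + 14 + 9 + 9 + 8 + 8 = 251 GB.
Lower bound: ⌈251/40⌉ = 7 USB sticks.
A packing using 7 USB sticks:
  USB stick 1: 37 = 37
  USB stick 2: 33 = 33
  USB stick 3: 33 = 33
  USB stick 4: 32 + 8 = 40
  USB stick 5: 27 + 9 = 36
  USB stick 6: 21 + 14 = 35
  USB stick 7: 20 + 9 + 8 = 37
This matches the lower bound, so 7 is optimal.

7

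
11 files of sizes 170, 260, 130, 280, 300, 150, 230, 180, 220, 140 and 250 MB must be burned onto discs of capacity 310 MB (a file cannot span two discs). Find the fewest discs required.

Total = 300 + 280 + 260 + 250 + 230 + 220 + 180 + 170 + 150 + 140 + 130 = 2310 MB.
Lower bound: ⌈2310/310⌉ = 8 discs.
A packing using 9 discs:
  disc 1: 300 = 300
  disc 2: 280 = 280
  disc 3: 260 = 260
  disc 4: 250 = 250
  disc 5: 230 = 230
  disc 6: 220 = 220
  disc 7: 180 + 130 = 310
  disc 8: 170 + 140 = 310
  disc 9: 150 = 150
No arrangement into 8 discs stays within capacity, so 9 is optimal.

9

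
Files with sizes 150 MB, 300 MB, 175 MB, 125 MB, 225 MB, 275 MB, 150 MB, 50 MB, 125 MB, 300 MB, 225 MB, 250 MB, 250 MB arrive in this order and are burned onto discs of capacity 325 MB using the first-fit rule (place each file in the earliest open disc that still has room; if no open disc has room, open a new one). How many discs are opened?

  150 → disc 1 (new)  [load 150/325]
  300 → disc 2 (new)  [load 300/325]
  175 → disc 1  [load 325/325]
  125 → disc 3 (new)  [load 125/325]
  225 → disc 4 (new)  [load 225/325]
  275 → disc 5 (new)  [load 275/325]
  150 → disc 3  [load 275/325]
  50 → disc 3  [load 325/325]
  125 → disc 6 (new)  [load 125/325]
  300 → disc 7 (new)  [load 300/325]
  225 → disc 8 (new)  [load 225/325]
  250 → disc 9 (new)  [load 250/325]
  250 → disc 10 (new)  [load 250/325]
10 discs opened.

10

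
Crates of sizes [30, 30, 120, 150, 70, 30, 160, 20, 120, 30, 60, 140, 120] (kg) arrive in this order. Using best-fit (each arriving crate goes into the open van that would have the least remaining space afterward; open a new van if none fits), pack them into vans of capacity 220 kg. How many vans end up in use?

  30 → van 1 (new)  [load 30/220]
  30 → van 1  [load 60/220]
  120 → van 1  [load 180/220]
  150 → van 2 (new)  [load 150/220]
  70 → van 2  [load 220/220]
  30 → van 1  [load 210/220]
  160 → van 3 (new)  [load 160/220]
  20 → van 3  [load 180/220]
  120 → van 4 (new)  [load 120/220]
  30 → van 3  [load 210/220]
  60 → van 4  [load 180/220]
  140 → van 5 (new)  [load 140/220]
  120 → van 6 (new)  [load 120/220]
6 vans opened.

6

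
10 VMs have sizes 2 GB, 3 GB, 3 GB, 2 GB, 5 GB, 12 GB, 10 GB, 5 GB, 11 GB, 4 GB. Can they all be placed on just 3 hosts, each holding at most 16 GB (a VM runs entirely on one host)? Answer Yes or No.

No

Total = 57 GB; ⌈57/16⌉ = 4.
At least 4 hosts are required, but only 3 are allowed.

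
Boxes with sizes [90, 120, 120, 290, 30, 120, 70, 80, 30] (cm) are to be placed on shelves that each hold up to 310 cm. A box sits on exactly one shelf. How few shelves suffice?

Total = 290 + 120 + 120 + 120 + 90 + 80 + 70 + 30 + 30 = 950 cm.
Lower bound: ⌈950/310⌉ = 4 shelves.
A packing using 4 shelves:
  shelf 1: 290 = 290
  shelf 2: 120 + 120 + 70 = 310
  shelf 3: 120 + 90 + 80 = 290
  shelf 4: 30 + 30 = 60
This matches the lower bound, so 4 is optimal.

4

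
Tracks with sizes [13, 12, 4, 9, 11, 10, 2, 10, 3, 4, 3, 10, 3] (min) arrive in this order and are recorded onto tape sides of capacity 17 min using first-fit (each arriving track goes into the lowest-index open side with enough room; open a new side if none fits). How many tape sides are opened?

7

  13 → side 1 (new)  [load 13/17]
  12 → side 2 (new)  [load 12/17]
  4 → side 1  [load 17/17]
  9 → side 3 (new)  [load 9/17]
  11 → side 4 (new)  [load 11/17]
  10 → side 5 (new)  [load 10/17]
  2 → side 2  [load 14/17]
  10 → side 6 (new)  [load 10/17]
  3 → side 2  [load 17/17]
  4 → side 3  [load 13/17]
  3 → side 3  [load 16/17]
  10 → side 7 (new)  [load 10/17]
  3 → side 4  [load 14/17]
7 tape sides opened.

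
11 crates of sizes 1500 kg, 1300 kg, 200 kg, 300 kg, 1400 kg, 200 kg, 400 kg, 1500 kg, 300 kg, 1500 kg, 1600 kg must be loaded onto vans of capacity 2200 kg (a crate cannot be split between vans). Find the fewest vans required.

Total = 1600 + 1500 + 1500 + 1500 + 1400 + 1300 + 400 + 300 + 300 + 200 + 200 = 10200 kg.
Lower bound: ⌈10200/2200⌉ = 5 vans.
Also, 6 crates each exceed 1100 kg, and no two of those can share a van, so at least 6 vans are needed.
A packing using 6 vans:
  van 1: 1600 + 400 + 200 = 2200
  van 2: 1500 + 300 + 300 = 2100
  van 3: 1500 + 200 = 1700
  van 4: 1500 = 1500
  van 5: 1400 = 1400
  van 6: 1300 = 1300
This matches the lower bound, so 6 is optimal.

6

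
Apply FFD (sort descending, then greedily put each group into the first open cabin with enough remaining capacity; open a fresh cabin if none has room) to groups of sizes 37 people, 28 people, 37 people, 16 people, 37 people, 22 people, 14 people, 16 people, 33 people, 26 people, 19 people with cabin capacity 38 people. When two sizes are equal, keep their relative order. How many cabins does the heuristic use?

Sorted descending: 37, 37, 37, 33, 28, 26, 22, 19, 16, 16, 14.
  37 → cabin 1 (new)  [load 37/38]
  37 → cabin 2 (new)  [load 37/38]
  37 → cabin 3 (new)  [load 37/38]
  33 → cabin 4 (new)  [load 33/38]
  28 → cabin 5 (new)  [load 28/38]
  26 → cabin 6 (new)  [load 26/38]
  22 → cabin 7 (new)  [load 22/38]
  19 → cabin 8 (new)  [load 19/38]
  16 → cabin 7  [load 38/38]
  16 → cabin 8  [load 35/38]
  14 → cabin 9 (new)  [load 14/38]
9 cabins opened.

9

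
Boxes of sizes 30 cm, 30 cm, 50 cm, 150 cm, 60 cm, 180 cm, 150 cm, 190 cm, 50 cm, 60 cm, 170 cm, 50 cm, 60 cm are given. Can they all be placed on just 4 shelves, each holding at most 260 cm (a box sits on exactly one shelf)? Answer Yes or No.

No

Total = 1230 cm; ⌈1230/260⌉ = 5.
At least 5 shelves are required, but only 4 are allowed.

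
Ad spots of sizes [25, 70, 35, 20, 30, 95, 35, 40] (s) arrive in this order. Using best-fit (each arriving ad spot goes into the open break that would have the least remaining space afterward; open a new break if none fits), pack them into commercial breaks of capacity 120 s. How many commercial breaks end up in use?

  25 → break 1 (new)  [load 25/120]
  70 → break 1  [load 95/120]
  35 → break 2 (new)  [load 35/120]
  20 → break 1  [load 115/120]
  30 → break 2  [load 65/120]
  95 → break 3 (new)  [load 95/120]
  35 → break 2  [load 100/120]
  40 → break 4 (new)  [load 40/120]
4 commercial breaks opened.

4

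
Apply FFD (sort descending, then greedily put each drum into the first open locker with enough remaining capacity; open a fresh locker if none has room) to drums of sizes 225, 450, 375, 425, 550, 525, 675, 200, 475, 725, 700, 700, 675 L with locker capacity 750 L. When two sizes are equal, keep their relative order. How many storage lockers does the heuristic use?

Sorted descending: 725, 700, 700, 675, 675, 550, 525, 475, 450, 425, 375, 225, 200.
  725 → locker 1 (new)  [load 725/750]
  700 → locker 2 (new)  [load 700/750]
  700 → locker 3 (new)  [load 700/750]
  675 → locker 4 (new)  [load 675/750]
  675 → locker 5 (new)  [load 675/750]
  550 → locker 6 (new)  [load 550/750]
  525 → locker 7 (new)  [load 525/750]
  475 → locker 8 (new)  [load 475/750]
  450 → locker 9 (new)  [load 450/750]
  425 → locker 10 (new)  [load 425/750]
  375 → locker 11 (new)  [load 375/750]
  225 → locker 7  [load 750/750]
  200 → locker 6  [load 750/750]
11 storage lockers opened.

11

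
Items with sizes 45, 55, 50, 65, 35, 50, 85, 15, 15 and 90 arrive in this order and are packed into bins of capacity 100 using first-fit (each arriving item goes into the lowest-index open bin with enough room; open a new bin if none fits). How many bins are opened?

  45 → bin 1 (new)  [load 45/100]
  55 → bin 1  [load 100/100]
  50 → bin 2 (new)  [load 50/100]
  65 → bin 3 (new)  [load 65/100]
  35 → bin 2  [load 85/100]
  50 → bin 4 (new)  [load 50/100]
  85 → bin 5 (new)  [load 85/100]
  15 → bin 2  [load 100/100]
  15 → bin 3  [load 80/100]
  90 → bin 6 (new)  [load 90/100]
6 bins opened.

6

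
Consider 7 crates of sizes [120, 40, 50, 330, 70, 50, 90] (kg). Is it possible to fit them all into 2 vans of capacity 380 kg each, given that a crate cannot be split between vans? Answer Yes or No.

Yes

A valid assignment using 2 vans:
  van 1: 330 + 50 = 380
  van 2: 120 + 90 + 70 + 50 + 40 = 370
Every load is within 380 kg, so 2 vans suffice.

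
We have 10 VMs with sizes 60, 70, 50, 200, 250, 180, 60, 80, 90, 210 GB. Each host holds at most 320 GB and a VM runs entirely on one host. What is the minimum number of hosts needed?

4

Total = 250 + 210 + 200 + 180 + 90 + 80 + 70 + 60 + 60 + 50 = 1250 GB.
Lower bound: ⌈1250/320⌉ = 4 hosts.
A packing using 4 hosts:
  host 1: 250 + 70 = 320
  host 2: 210 + 90 = 300
  host 3: 200 + 60 + 60 = 320
  host 4: 180 + 80 + 50 = 310
This matches the lower bound, so 4 is optimal.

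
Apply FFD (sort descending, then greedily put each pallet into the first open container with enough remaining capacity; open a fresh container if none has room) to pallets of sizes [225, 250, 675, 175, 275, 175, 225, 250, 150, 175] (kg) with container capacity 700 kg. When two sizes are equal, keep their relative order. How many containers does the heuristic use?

4

Sorted descending: 675, 275, 250, 250, 225, 225, 175, 175, 175, 150.
  675 → container 1 (new)  [load 675/700]
  275 → container 2 (new)  [load 275/700]
  250 → container 2  [load 525/700]
  250 → container 3 (new)  [load 250/700]
  225 → container 3  [load 475/700]
  225 → container 3  [load 700/700]
  175 → container 2  [load 700/700]
  175 → container 4 (new)  [load 175/700]
  175 → container 4  [load 350/700]
  150 → container 4  [load 500/700]
4 containers opened.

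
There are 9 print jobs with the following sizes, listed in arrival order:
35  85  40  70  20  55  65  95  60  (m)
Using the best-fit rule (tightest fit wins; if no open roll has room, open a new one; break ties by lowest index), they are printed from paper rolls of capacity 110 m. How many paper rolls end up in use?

7

  35 → roll 1 (new)  [load 35/110]
  85 → roll 2 (new)  [load 85/110]
  40 → roll 1  [load 75/110]
  70 → roll 3 (new)  [load 70/110]
  20 → roll 2  [load 105/110]
  55 → roll 4 (new)  [load 55/110]
  65 → roll 5 (new)  [load 65/110]
  95 → roll 6 (new)  [load 95/110]
  60 → roll 7 (new)  [load 60/110]
7 paper rolls opened.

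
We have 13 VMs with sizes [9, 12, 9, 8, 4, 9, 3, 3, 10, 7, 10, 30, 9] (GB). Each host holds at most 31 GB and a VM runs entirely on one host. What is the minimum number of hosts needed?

4

Total = 30 + 12 + 10 + 10 + 9 + 9 + 9 + 9 + 8 + 7 + 4 + 3 + 3 = 123 GB.
Lower bound: ⌈123/31⌉ = 4 hosts.
A packing using 4 hosts:
  host 1: 30 = 30
  host 2: 12 + 10 + 9 = 31
  host 3: 10 + 9 + 9 + 3 = 31
  host 4: 9 + 8 + 7 + 4 + 3 = 31
This matches the lower bound, so 4 is optimal.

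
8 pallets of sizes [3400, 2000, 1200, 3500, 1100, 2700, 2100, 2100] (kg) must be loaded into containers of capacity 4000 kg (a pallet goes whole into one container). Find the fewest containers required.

Total = 3500 + 3400 + 2700 + 2100 + 2100 + 2000 + 1200 + 1100 = 18100 kg.
Lower bound: ⌈18100/4000⌉ = 5 containers.
A packing using 6 containers:
  container 1: 3500 = 3500
  container 2: 3400 = 3400
  container 3: 2700 + 1200 = 3900
  container 4: 2100 + 1100 = 3200
  container 5: 2100 = 2100
  container 6: 2000 = 2000
No arrangement into 5 containers stays within capacity, so 6 is optimal.

6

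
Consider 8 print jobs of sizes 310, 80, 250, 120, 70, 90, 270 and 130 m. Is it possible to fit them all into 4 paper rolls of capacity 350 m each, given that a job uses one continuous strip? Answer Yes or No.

Yes

A valid assignment using 4 paper rolls:
  roll 1: 310 = 310
  roll 2: 270 + 80 = 350
  roll 3: 250 + 90 = 340
  roll 4: 130 + 120 + 70 = 320
Every load is within 350 m, so 4 paper rolls suffice.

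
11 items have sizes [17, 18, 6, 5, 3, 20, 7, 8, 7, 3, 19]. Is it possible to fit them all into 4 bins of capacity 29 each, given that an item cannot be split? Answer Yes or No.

Yes

A valid assignment using 4 bins:
  bin 1: 20 + 8 = 28
  bin 2: 19 + 7 + 3 = 29
  bin 3: 18 + 7 + 3 = 28
  bin 4: 17 + 6 + 5 = 28
Every load is within 29, so 4 bins suffice.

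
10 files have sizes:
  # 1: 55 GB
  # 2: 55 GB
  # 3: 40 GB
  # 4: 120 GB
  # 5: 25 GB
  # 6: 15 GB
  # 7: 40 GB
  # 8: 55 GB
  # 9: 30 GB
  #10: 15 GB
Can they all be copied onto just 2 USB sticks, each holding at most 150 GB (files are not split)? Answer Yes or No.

Total = 450 GB; ⌈450/150⌉ = 3.
At least 3 USB sticks are required, but only 2 are allowed.

No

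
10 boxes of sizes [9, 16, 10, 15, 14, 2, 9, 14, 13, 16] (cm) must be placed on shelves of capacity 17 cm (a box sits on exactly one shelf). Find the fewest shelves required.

9

Total = 16 + 16 + 15 + 14 + 14 + 13 + 10 + 9 + 9 + 2 = 118 cm.
Lower bound: ⌈118/17⌉ = 7 shelves.
Also, 9 boxes each exceed 17/2 cm, and no two of those can share a shelf, so at least 9 shelves are needed.
A packing using 9 shelves:
  shelf 1: 16 = 16
  shelf 2: 16 = 16
  shelf 3: 15 + 2 = 17
  shelf 4: 14 = 14
  shelf 5: 14 = 14
  shelf 6: 13 = 13
  shelf 7: 10 = 10
  shelf 8: 9 = 9
  shelf 9: 9 = 9
This matches the lower bound, so 9 is optimal.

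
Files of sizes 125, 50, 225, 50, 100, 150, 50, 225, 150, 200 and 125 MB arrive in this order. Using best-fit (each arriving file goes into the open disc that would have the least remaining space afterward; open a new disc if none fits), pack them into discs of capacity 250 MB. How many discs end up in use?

  125 → disc 1 (new)  [load 125/250]
  50 → disc 1  [load 175/250]
  225 → disc 2 (new)  [load 225/250]
  50 → disc 1  [load 225/250]
  100 → disc 3 (new)  [load 100/250]
  150 → disc 3  [load 250/250]
  50 → disc 4 (new)  [load 50/250]
  225 → disc 5 (new)  [load 225/250]
  150 → disc 4  [load 200/250]
  200 → disc 6 (new)  [load 200/250]
  125 → disc 7 (new)  [load 125/250]
7 discs opened.

7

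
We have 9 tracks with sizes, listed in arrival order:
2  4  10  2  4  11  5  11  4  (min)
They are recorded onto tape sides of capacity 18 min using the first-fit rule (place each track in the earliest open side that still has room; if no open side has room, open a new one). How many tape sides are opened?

  2 → side 1 (new)  [load 2/18]
  4 → side 1  [load 6/18]
  10 → side 1  [load 16/18]
  2 → side 1  [load 18/18]
  4 → side 2 (new)  [load 4/18]
  11 → side 2  [load 15/18]
  5 → side 3 (new)  [load 5/18]
  11 → side 3  [load 16/18]
  4 → side 4 (new)  [load 4/18]
4 tape sides opened.

4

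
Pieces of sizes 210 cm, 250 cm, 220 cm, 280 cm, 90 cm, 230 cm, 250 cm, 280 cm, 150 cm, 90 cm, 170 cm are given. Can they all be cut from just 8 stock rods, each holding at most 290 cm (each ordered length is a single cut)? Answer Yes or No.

No

Total = 2220 cm; ⌈2220/290⌉ = 8.
9 pieces each exceed half the capacity and cannot share a stock rod, forcing at least 9 stock rods.
At least 9 stock rods are required, but only 8 are allowed.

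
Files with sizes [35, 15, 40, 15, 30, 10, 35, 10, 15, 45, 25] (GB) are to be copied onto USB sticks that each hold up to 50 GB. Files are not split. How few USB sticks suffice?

6

Total = 45 + 40 + 35 + 35 + 30 + 25 + 15 + 15 + 15 + 10 + 10 = 275 GB.
Lower bound: ⌈275/50⌉ = 6 USB sticks.
A packing using 6 USB sticks:
  USB stick 1: 45 = 45
  USB stick 2: 40 + 10 = 50
  USB stick 3: 35 + 15 = 50
  USB stick 4: 35 + 15 = 50
  USB stick 5: 30 + 15 = 45
  USB stick 6: 25 + 10 = 35
This matches the lower bound, so 6 is optimal.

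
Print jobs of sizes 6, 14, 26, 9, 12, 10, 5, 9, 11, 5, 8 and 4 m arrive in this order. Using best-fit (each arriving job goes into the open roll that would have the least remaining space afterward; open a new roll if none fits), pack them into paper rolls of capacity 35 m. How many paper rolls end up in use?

  6 → roll 1 (new)  [load 6/35]
  14 → roll 1  [load 20/35]
  26 → roll 2 (new)  [load 26/35]
  9 → roll 2  [load 35/35]
  12 → roll 1  [load 32/35]
  10 → roll 3 (new)  [load 10/35]
  5 → roll 3  [load 15/35]
  9 → roll 3  [load 24/35]
  11 → roll 3  [load 35/35]
  5 → roll 4 (new)  [load 5/35]
  8 → roll 4  [load 13/35]
  4 → roll 4  [load 17/35]
4 paper rolls opened.

4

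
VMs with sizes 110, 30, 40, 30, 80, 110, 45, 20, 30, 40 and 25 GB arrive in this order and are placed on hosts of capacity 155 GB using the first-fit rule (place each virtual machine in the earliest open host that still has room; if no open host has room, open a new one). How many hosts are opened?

  110 → host 1 (new)  [load 110/155]
  30 → host 1  [load 140/155]
  40 → host 2 (new)  [load 40/155]
  30 → host 2  [load 70/155]
  80 → host 2  [load 150/155]
  110 → host 3 (new)  [load 110/155]
  45 → host 3  [load 155/155]
  20 → host 4 (new)  [load 20/155]
  30 → host 4  [load 50/155]
  40 → host 4  [load 90/155]
  25 → host 4  [load 115/155]
4 hosts opened.

4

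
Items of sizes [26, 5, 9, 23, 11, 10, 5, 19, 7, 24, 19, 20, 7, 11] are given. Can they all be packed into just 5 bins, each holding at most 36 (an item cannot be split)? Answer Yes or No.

No

Total = 196; ⌈196/36⌉ = 6.
At least 6 bins are required, but only 5 are allowed.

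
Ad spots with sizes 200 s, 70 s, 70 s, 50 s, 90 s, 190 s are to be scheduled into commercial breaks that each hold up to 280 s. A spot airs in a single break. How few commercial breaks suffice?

3

Total = 200 + 190 + 90 + 70 + 70 + 50 = 670 s.
Lower bound: ⌈670/280⌉ = 3 commercial breaks.
A packing using 3 commercial breaks:
  break 1: 200 + 70 = 270
  break 2: 190 + 90 = 280
  break 3: 70 + 50 = 120
This matches the lower bound, so 3 is optimal.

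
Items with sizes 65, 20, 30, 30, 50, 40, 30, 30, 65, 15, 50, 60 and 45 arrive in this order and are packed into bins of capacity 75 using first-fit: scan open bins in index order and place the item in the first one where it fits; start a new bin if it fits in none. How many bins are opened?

  65 → bin 1 (new)  [load 65/75]
  20 → bin 2 (new)  [load 20/75]
  30 → bin 2  [load 50/75]
  30 → bin 3 (new)  [load 30/75]
  50 → bin 4 (new)  [load 50/75]
  40 → bin 3  [load 70/75]
  30 → bin 5 (new)  [load 30/75]
  30 → bin 5  [load 60/75]
  65 → bin 6 (new)  [load 65/75]
  15 → bin 2  [load 65/75]
  50 → bin 7 (new)  [load 50/75]
  60 → bin 8 (new)  [load 60/75]
  45 → bin 9 (new)  [load 45/75]
9 bins opened.

9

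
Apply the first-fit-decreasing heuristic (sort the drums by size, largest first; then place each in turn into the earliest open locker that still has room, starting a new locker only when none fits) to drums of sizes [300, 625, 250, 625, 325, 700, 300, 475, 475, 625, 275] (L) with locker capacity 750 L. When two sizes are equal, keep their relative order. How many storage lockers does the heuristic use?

8

Sorted descending: 700, 625, 625, 625, 475, 475, 325, 300, 300, 275, 250.
  700 → locker 1 (new)  [load 700/750]
  625 → locker 2 (new)  [load 625/750]
  625 → locker 3 (new)  [load 625/750]
  625 → locker 4 (new)  [load 625/750]
  475 → locker 5 (new)  [load 475/750]
  475 → locker 6 (new)  [load 475/750]
  325 → locker 7 (new)  [load 325/750]
  300 → locker 7  [load 625/750]
  300 → locker 8 (new)  [load 300/750]
  275 → locker 5  [load 750/750]
  250 → locker 6  [load 725/750]
8 storage lockers opened.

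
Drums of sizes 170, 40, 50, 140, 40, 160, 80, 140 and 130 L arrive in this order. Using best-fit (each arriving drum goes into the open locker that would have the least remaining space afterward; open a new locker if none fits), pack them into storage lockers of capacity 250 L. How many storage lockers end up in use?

  170 → locker 1 (new)  [load 170/250]
  40 → locker 1  [load 210/250]
  50 → locker 2 (new)  [load 50/250]
  140 → locker 2  [load 190/250]
  40 → locker 1  [load 250/250]
  160 → locker 3 (new)  [load 160/250]
  80 → locker 3  [load 240/250]
  140 → locker 4 (new)  [load 140/250]
  130 → locker 5 (new)  [load 130/250]
5 storage lockers opened.

5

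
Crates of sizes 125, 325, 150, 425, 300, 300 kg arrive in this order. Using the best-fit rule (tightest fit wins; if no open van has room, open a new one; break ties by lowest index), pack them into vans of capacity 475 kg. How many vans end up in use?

  125 → van 1 (new)  [load 125/475]
  325 → van 1  [load 450/475]
  150 → van 2 (new)  [load 150/475]
  425 → van 3 (new)  [load 425/475]
  300 → van 2  [load 450/475]
  300 → van 4 (new)  [load 300/475]
4 vans opened.

4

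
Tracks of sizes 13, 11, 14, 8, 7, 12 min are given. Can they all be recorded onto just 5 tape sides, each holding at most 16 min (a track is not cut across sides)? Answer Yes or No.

Yes

A valid assignment using 5 tape sides:
  side 1: 14 = 14
  side 2: 13 = 13
  side 3: 12 = 12
  side 4: 11 = 11
  side 5: 8 + 7 = 15
Every load is within 16 min, so 5 tape sides suffice.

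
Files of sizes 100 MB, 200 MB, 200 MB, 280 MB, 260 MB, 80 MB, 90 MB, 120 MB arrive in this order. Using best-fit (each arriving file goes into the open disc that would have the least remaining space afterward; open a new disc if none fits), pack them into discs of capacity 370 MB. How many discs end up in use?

4

  100 → disc 1 (new)  [load 100/370]
  200 → disc 1  [load 300/370]
  200 → disc 2 (new)  [load 200/370]
  280 → disc 3 (new)  [load 280/370]
  260 → disc 4 (new)  [load 260/370]
  80 → disc 3  [load 360/370]
  90 → disc 4  [load 350/370]
  120 → disc 2  [load 320/370]
4 discs opened.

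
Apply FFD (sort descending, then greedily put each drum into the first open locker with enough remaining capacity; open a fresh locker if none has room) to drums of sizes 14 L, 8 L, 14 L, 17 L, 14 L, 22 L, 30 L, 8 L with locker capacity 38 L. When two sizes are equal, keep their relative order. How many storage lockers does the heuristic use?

Sorted descending: 30, 22, 17, 14, 14, 14, 8, 8.
  30 → locker 1 (new)  [load 30/38]
  22 → locker 2 (new)  [load 22/38]
  17 → locker 3 (new)  [load 17/38]
  14 → locker 2  [load 36/38]
  14 → locker 3  [load 31/38]
  14 → locker 4 (new)  [load 14/38]
  8 → locker 1  [load 38/38]
  8 → locker 4  [load 22/38]
4 storage lockers opened.

4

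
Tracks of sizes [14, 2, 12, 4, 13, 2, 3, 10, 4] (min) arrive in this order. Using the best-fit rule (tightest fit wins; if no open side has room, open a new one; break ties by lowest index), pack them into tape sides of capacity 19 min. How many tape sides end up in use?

  14 → side 1 (new)  [load 14/19]
  2 → side 1  [load 16/19]
  12 → side 2 (new)  [load 12/19]
  4 → side 2  [load 16/19]
  13 → side 3 (new)  [load 13/19]
  2 → side 1  [load 18/19]
  3 → side 2  [load 19/19]
  10 → side 4 (new)  [load 10/19]
  4 → side 3  [load 17/19]
4 tape sides opened.

4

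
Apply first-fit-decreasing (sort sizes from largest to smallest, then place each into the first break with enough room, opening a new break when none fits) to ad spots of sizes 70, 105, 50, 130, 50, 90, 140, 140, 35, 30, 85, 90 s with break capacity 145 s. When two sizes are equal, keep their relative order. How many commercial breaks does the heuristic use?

8

Sorted descending: 140, 140, 130, 105, 90, 90, 85, 70, 50, 50, 35, 30.
  140 → break 1 (new)  [load 140/145]
  140 → break 2 (new)  [load 140/145]
  130 → break 3 (new)  [load 130/145]
  105 → break 4 (new)  [load 105/145]
  90 → break 5 (new)  [load 90/145]
  90 → break 6 (new)  [load 90/145]
  85 → break 7 (new)  [load 85/145]
  70 → break 8 (new)  [load 70/145]
  50 → break 5  [load 140/145]
  50 → break 6  [load 140/145]
  35 → break 4  [load 140/145]
  30 → break 7  [load 115/145]
8 commercial breaks opened.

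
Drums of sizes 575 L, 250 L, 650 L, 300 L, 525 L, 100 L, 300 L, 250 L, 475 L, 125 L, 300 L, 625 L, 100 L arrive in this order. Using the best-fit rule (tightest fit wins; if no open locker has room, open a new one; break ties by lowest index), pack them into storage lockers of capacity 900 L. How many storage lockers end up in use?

6

  575 → locker 1 (new)  [load 575/900]
  250 → locker 1  [load 825/900]
  650 → locker 2 (new)  [load 650/900]
  300 → locker 3 (new)  [load 300/900]
  525 → locker 3  [load 825/900]
  100 → locker 2  [load 750/900]
  300 → locker 4 (new)  [load 300/900]
  250 → locker 4  [load 550/900]
  475 → locker 5 (new)  [load 475/900]
  125 → locker 2  [load 875/900]
  300 → locker 4  [load 850/900]
  625 → locker 6 (new)  [load 625/900]
  100 → locker 6  [load 725/900]
6 storage lockers opened.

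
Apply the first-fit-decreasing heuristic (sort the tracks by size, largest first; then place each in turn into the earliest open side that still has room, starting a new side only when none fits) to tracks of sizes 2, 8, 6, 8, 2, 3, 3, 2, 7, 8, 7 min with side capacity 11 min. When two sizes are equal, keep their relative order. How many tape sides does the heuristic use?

6

Sorted descending: 8, 8, 8, 7, 7, 6, 3, 3, 2, 2, 2.
  8 → side 1 (new)  [load 8/11]
  8 → side 2 (new)  [load 8/11]
  8 → side 3 (new)  [load 8/11]
  7 → side 4 (new)  [load 7/11]
  7 → side 5 (new)  [load 7/11]
  6 → side 6 (new)  [load 6/11]
  3 → side 1  [load 11/11]
  3 → side 2  [load 11/11]
  2 → side 3  [load 10/11]
  2 → side 4  [load 9/11]
  2 → side 4  [load 11/11]
6 tape sides opened.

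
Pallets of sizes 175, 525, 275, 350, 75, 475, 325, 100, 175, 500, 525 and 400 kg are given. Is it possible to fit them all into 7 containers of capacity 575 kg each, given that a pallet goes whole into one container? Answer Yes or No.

Total = 3900 kg; ⌈3900/575⌉ = 7.
The bound of 7 does not rule out 7, but exhaustive search shows no assignment into 7 containers of capacity 575 kg exists — the minimum is 8.

No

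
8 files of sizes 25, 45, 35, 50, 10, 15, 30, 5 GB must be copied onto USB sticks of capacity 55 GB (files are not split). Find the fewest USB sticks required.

Total = 50 + 45 + 35 + 30 + 25 + 15 + 10 + 5 = 215 GB.
Lower bound: ⌈215/55⌉ = 4 USB sticks.
A packing using 4 USB sticks:
  USB stick 1: 50 + 5 = 55
  USB stick 2: 45 + 10 = 55
  USB stick 3: 35 + 15 = 50
  USB stick 4: 30 + 25 = 55
This matches the lower bound, so 4 is optimal.

4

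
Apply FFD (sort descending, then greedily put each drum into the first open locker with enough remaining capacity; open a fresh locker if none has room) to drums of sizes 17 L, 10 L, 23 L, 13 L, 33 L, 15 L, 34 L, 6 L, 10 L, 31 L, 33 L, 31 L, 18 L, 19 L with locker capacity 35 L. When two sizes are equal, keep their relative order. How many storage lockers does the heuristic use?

Sorted descending: 34, 33, 33, 31, 31, 23, 19, 18, 17, 15, 13, 10, 10, 6.
  34 → locker 1 (new)  [load 34/35]
  33 → locker 2 (new)  [load 33/35]
  33 → locker 3 (new)  [load 33/35]
  31 → locker 4 (new)  [load 31/35]
  31 → locker 5 (new)  [load 31/35]
  23 → locker 6 (new)  [load 23/35]
  19 → locker 7 (new)  [load 19/35]
  18 → locker 8 (new)  [load 18/35]
  17 → locker 8  [load 35/35]
  15 → locker 7  [load 34/35]
  13 → locker 9 (new)  [load 13/35]
  10 → locker 6  [load 33/35]
  10 → locker 9  [load 23/35]
  6 → locker 9  [load 29/35]
9 storage lockers opened.

9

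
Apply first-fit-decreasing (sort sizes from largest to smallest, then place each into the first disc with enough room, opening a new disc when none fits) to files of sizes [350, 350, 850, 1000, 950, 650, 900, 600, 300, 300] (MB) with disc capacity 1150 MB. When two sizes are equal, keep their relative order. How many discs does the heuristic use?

7

Sorted descending: 1000, 950, 900, 850, 650, 600, 350, 350, 300, 300.
  1000 → disc 1 (new)  [load 1000/1150]
  950 → disc 2 (new)  [load 950/1150]
  900 → disc 3 (new)  [load 900/1150]
  850 → disc 4 (new)  [load 850/1150]
  650 → disc 5 (new)  [load 650/1150]
  600 → disc 6 (new)  [load 600/1150]
  350 → disc 5  [load 1000/1150]
  350 → disc 6  [load 950/1150]
  300 → disc 4  [load 1150/1150]
  300 → disc 7 (new)  [load 300/1150]
7 discs opened.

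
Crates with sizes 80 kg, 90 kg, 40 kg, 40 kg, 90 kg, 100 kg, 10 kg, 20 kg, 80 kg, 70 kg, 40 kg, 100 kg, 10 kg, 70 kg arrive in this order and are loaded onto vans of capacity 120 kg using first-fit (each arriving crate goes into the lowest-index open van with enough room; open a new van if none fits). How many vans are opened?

  80 → van 1 (new)  [load 80/120]
  90 → van 2 (new)  [load 90/120]
  40 → van 1  [load 120/120]
  40 → van 3 (new)  [load 40/120]
  90 → van 4 (new)  [load 90/120]
  100 → van 5 (new)  [load 100/120]
  10 → van 2  [load 100/120]
  20 → van 2  [load 120/120]
  80 → van 3  [load 120/120]
  70 → van 6 (new)  [load 70/120]
  40 → van 6  [load 110/120]
  100 → van 7 (new)  [load 100/120]
  10 → van 4  [load 100/120]
  70 → van 8 (new)  [load 70/120]
8 vans opened.

8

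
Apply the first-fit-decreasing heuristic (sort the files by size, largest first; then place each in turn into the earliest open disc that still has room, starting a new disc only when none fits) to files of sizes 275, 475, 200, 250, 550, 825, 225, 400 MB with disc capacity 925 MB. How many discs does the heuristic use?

4

Sorted descending: 825, 550, 475, 400, 275, 250, 225, 200.
  825 → disc 1 (new)  [load 825/925]
  550 → disc 2 (new)  [load 550/925]
  475 → disc 3 (new)  [load 475/925]
  400 → disc 3  [load 875/925]
  275 → disc 2  [load 825/925]
  250 → disc 4 (new)  [load 250/925]
  225 → disc 4  [load 475/925]
  200 → disc 4  [load 675/925]
4 discs opened.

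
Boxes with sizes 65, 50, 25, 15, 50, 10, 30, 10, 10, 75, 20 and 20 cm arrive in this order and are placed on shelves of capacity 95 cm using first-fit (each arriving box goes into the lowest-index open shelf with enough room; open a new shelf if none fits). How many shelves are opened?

  65 → shelf 1 (new)  [load 65/95]
  50 → shelf 2 (new)  [load 50/95]
  25 → shelf 1  [load 90/95]
  15 → shelf 2  [load 65/95]
  50 → shelf 3 (new)  [load 50/95]
  10 → shelf 2  [load 75/95]
  30 → shelf 3  [load 80/95]
  10 → shelf 2  [load 85/95]
  10 → shelf 2  [load 95/95]
  75 → shelf 4 (new)  [load 75/95]
  20 → shelf 4  [load 95/95]
  20 → shelf 5 (new)  [load 20/95]
5 shelves opened.

5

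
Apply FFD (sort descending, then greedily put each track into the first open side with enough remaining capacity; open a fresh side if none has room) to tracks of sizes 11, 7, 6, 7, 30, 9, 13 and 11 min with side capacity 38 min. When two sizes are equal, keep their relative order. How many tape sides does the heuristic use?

3

Sorted descending: 30, 13, 11, 11, 9, 7, 7, 6.
  30 → side 1 (new)  [load 30/38]
  13 → side 2 (new)  [load 13/38]
  11 → side 2  [load 24/38]
  11 → side 2  [load 35/38]
  9 → side 3 (new)  [load 9/38]
  7 → side 1  [load 37/38]
  7 → side 3  [load 16/38]
  6 → side 3  [load 22/38]
3 tape sides opened.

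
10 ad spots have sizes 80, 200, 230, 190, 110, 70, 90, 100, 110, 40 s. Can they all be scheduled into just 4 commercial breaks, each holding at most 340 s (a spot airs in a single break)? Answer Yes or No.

Yes

A valid assignment using 4 commercial breaks:
  break 1: 230 + 110 = 340
  break 2: 200 + 110 = 310
  break 3: 190 + 100 + 40 = 330
  break 4: 90 + 80 + 70 = 240
Every load is within 340 s, so 4 commercial breaks suffice.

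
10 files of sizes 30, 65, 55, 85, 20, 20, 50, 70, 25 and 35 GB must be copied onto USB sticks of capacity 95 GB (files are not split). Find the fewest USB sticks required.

5

Total = 85 + 70 + 65 + 55 + 50 + 35 + 30 + 25 + 20 + 20 = 455 GB.
Lower bound: ⌈455/95⌉ = 5 USB sticks.
A packing using 5 USB sticks:
  USB stick 1: 85 = 85
  USB stick 2: 70 + 25 = 95
  USB stick 3: 65 + 30 = 95
  USB stick 4: 55 + 35 = 90
  USB stick 5: 50 + 20 + 20 = 90
This matches the lower bound, so 5 is optimal.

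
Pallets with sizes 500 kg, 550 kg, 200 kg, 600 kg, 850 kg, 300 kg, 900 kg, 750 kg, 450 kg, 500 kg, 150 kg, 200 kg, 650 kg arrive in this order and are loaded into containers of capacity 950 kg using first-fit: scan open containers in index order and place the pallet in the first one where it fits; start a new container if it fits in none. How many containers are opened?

  500 → container 1 (new)  [load 500/950]
  550 → container 2 (new)  [load 550/950]
  200 → container 1  [load 700/950]
  600 → container 3 (new)  [load 600/950]
  850 → container 4 (new)  [load 850/950]
  300 → container 2  [load 850/950]
  900 → container 5 (new)  [load 900/950]
  750 → container 6 (new)  [load 750/950]
  450 → container 7 (new)  [load 450/950]
  500 → container 7  [load 950/950]
  150 → container 1  [load 850/950]
  200 → container 3  [load 800/950]
  650 → container 8 (new)  [load 650/950]
8 containers opened.

8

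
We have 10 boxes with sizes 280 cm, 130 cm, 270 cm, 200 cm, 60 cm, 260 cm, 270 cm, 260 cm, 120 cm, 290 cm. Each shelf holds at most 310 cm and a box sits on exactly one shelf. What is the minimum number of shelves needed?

8

Total = 290 + 280 + 270 + 270 + 260 + 260 + 200 + 130 + 120 + 60 = 2140 cm.
Lower bound: ⌈2140/310⌉ = 7 shelves.
A packing using 8 shelves:
  shelf 1: 290 = 290
  shelf 2: 280 = 280
  shelf 3: 270 = 270
  shelf 4: 270 = 270
  shelf 5: 260 = 260
  shelf 6: 260 = 260
  shelf 7: 200 + 60 = 260
  shelf 8: 130 + 120 = 250
No arrangement into 7 shelves stays within capacity, so 8 is optimal.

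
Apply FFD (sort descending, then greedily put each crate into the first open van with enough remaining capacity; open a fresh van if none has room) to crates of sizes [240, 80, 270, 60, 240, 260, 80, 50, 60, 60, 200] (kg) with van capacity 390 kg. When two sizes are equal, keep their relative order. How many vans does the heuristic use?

5

Sorted descending: 270, 260, 240, 240, 200, 80, 80, 60, 60, 60, 50.
  270 → van 1 (new)  [load 270/390]
  260 → van 2 (new)  [load 260/390]
  240 → van 3 (new)  [load 240/390]
  240 → van 4 (new)  [load 240/390]
  200 → van 5 (new)  [load 200/390]
  80 → van 1  [load 350/390]
  80 → van 2  [load 340/390]
  60 → van 3  [load 300/390]
  60 → van 3  [load 360/390]
  60 → van 4  [load 300/390]
  50 → van 2  [load 390/390]
5 vans opened.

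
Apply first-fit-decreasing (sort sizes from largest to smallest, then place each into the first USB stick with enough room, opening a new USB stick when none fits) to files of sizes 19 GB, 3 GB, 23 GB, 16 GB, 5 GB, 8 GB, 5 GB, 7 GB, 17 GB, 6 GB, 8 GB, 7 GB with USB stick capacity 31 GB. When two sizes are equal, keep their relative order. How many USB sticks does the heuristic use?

Sorted descending: 23, 19, 17, 16, 8, 8, 7, 7, 6, 5, 5, 3.
  23 → USB stick 1 (new)  [load 23/31]
  19 → USB stick 2 (new)  [load 19/31]
  17 → USB stick 3 (new)  [load 17/31]
  16 → USB stick 4 (new)  [load 16/31]
  8 → USB stick 1  [load 31/31]
  8 → USB stick 2  [load 27/31]
  7 → USB stick 3  [load 24/31]
  7 → USB stick 3  [load 31/31]
  6 → USB stick 4  [load 22/31]
  5 → USB stick 4  [load 27/31]
  5 → USB stick 5 (new)  [load 5/31]
  3 → USB stick 2  [load 30/31]
5 USB sticks opened.

5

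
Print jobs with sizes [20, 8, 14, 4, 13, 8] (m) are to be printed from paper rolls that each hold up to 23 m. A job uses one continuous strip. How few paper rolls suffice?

Total = 20 + 14 + 13 + 8 + 8 + 4 = 67 m.
Lower bound: ⌈67/23⌉ = 3 paper rolls.
A packing using 4 paper rolls:
  roll 1: 20 = 20
  roll 2: 14 + 8 = 22
  roll 3: 13 + 8 = 21
  roll 4: 4 = 4
No arrangement into 3 paper rolls stays within capacity, so 4 is optimal.

4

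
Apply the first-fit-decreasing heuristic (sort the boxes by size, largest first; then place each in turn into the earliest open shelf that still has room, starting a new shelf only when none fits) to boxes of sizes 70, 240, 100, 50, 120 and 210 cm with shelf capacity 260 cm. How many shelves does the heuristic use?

Sorted descending: 240, 210, 120, 100, 70, 50.
  240 → shelf 1 (new)  [load 240/260]
  210 → shelf 2 (new)  [load 210/260]
  120 → shelf 3 (new)  [load 120/260]
  100 → shelf 3  [load 220/260]
  70 → shelf 4 (new)  [load 70/260]
  50 → shelf 2  [load 260/260]
4 shelves opened.

4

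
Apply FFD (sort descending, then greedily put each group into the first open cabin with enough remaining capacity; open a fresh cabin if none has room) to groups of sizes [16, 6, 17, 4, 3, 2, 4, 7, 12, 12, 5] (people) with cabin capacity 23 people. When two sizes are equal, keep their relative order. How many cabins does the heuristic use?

Sorted descending: 17, 16, 12, 12, 7, 6, 5, 4, 4, 3, 2.
  17 → cabin 1 (new)  [load 17/23]
  16 → cabin 2 (new)  [load 16/23]
  12 → cabin 3 (new)  [load 12/23]
  12 → cabin 4 (new)  [load 12/23]
  7 → cabin 2  [load 23/23]
  6 → cabin 1  [load 23/23]
  5 → cabin 3  [load 17/23]
  4 → cabin 3  [load 21/23]
  4 → cabin 4  [load 16/23]
  3 → cabin 4  [load 19/23]
  2 → cabin 3  [load 23/23]
4 cabins opened.

4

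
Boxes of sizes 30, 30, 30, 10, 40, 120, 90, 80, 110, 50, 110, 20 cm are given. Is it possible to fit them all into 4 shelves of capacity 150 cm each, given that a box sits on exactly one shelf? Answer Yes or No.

No

Total = 720 cm; ⌈720/150⌉ = 5.
At least 5 shelves are required, but only 4 are allowed.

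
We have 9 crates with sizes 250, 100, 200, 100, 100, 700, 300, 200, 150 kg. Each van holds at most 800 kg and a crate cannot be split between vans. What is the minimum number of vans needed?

3

Total = 700 + 300 + 250 + 200 + 200 + 150 + 100 + 100 + 100 = 2100 kg.
Lower bound: ⌈2100/800⌉ = 3 vans.
A packing using 3 vans:
  van 1: 700 + 100 = 800
  van 2: 300 + 250 + 200 = 750
  van 3: 200 + 150 + 100 + 100 = 550
This matches the lower bound, so 3 is optimal.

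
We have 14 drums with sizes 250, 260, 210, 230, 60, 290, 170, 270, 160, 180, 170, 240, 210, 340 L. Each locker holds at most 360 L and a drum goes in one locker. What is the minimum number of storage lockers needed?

11

Total = 340 + 290 + 270 + 260 + 250 + 240 + 230 + 210 + 210 + 180 + 170 + 170 + 160 + 60 = 3040 L.
Lower bound: ⌈3040/360⌉ = 9 storage lockers.
A packing using 11 storage lockers:
  locker 1: 340 = 340
  locker 2: 290 + 60 = 350
  locker 3: 270 = 270
  locker 4: 260 = 260
  locker 5: 250 = 250
  locker 6: 240 = 240
  locker 7: 230 = 230
  locker 8: 210 = 210
  locker 9: 210 = 210
  locker 10: 180 + 170 = 350
  locker 11: 170 + 160 = 330
No arrangement into 10 storage lockers stays within capacity, so 11 is optimal.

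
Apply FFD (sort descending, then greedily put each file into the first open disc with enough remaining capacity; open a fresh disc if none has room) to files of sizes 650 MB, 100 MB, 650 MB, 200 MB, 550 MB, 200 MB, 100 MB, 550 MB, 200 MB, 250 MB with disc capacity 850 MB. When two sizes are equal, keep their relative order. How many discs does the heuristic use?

Sorted descending: 650, 650, 550, 550, 250, 200, 200, 200, 100, 100.
  650 → disc 1 (new)  [load 650/850]
  650 → disc 2 (new)  [load 650/850]
  550 → disc 3 (new)  [load 550/850]
  550 → disc 4 (new)  [load 550/850]
  250 → disc 3  [load 800/850]
  200 → disc 1  [load 850/850]
  200 → disc 2  [load 850/850]
  200 → disc 4  [load 750/850]
  100 → disc 4  [load 850/850]
  100 → disc 5 (new)  [load 100/850]
5 discs opened.

5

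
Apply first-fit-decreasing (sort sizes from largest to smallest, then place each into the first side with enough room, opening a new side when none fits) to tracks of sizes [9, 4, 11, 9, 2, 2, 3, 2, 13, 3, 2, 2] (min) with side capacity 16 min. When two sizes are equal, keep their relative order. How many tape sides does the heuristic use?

4

Sorted descending: 13, 11, 9, 9, 4, 3, 3, 2, 2, 2, 2, 2.
  13 → side 1 (new)  [load 13/16]
  11 → side 2 (new)  [load 11/16]
  9 → side 3 (new)  [load 9/16]
  9 → side 4 (new)  [load 9/16]
  4 → side 2  [load 15/16]
  3 → side 1  [load 16/16]
  3 → side 3  [load 12/16]
  2 → side 3  [load 14/16]
  2 → side 3  [load 16/16]
  2 → side 4  [load 11/16]
  2 → side 4  [load 13/16]
  2 → side 4  [load 15/16]
4 tape sides opened.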